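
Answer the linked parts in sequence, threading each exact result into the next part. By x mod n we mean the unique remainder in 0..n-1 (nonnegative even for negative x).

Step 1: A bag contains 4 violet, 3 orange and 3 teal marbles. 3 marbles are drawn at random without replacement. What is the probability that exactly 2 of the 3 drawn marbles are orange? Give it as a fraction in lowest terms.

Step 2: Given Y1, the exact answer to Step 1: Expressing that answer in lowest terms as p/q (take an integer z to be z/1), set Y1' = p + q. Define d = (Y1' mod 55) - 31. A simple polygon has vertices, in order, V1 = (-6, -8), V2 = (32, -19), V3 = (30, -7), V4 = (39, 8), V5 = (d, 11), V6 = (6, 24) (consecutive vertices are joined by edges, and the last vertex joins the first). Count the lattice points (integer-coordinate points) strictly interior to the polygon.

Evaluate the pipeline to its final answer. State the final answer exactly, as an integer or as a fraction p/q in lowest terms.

967

Step 1: total draws C(10,3) = 120; favorable C(3,2)*C(7,1) = 21; P = 7/40; answer 7/40
Step 2: Y1 = 7/40; threaded value p + q = 47; d = 16; cross terms: (-6*-19 - 32*-8)=370, (32*-7 - 30*-19)=346, (30*8 - 39*-7)=513, (39*11 - 16*8)=301, (16*24 - 6*11)=318, (6*-8 - -6*24)=96; twice the area = |1944| = 1944; area = 972; boundary points = 1 + 2 + 3 + 1 + 1 + 4 = 12; strictly interior points = area - boundary/2 + 1 = 967; answer 967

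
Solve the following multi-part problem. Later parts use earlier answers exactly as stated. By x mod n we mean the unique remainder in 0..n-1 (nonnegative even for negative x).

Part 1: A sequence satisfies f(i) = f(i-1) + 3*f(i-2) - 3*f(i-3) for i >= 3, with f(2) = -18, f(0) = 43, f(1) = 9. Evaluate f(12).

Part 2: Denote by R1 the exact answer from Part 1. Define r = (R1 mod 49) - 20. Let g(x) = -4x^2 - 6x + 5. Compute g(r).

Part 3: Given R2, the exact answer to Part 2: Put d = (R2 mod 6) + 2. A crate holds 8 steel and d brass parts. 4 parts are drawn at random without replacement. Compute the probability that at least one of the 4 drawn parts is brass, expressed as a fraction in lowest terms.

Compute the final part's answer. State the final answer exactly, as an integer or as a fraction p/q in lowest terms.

26/33

Part 1: f(3) = 1*(-18) + 3*(9) - 3*(43) = -120; iterating: f(3)=-120, f(4)=-201, f(5)=-507, f(6)=-750, f(7)=-1668, f(8)=-2397, f(9)=-5151, f(10)=-7338, f(11)=-15600, f(12)=-22161; answer -22161
Part 2: R1 = -22161; r = 16; -4*(16)^2 - 6*(16)^1 + 5 = (-1024) + (-96) + (5) = -1115; answer -1115
Part 3: R2 = -1115; d = 3; total draws C(11,4) = 330; complement C(8,4) = 70; favorable 330 - 70 = 260; P = 26/33; answer 26/33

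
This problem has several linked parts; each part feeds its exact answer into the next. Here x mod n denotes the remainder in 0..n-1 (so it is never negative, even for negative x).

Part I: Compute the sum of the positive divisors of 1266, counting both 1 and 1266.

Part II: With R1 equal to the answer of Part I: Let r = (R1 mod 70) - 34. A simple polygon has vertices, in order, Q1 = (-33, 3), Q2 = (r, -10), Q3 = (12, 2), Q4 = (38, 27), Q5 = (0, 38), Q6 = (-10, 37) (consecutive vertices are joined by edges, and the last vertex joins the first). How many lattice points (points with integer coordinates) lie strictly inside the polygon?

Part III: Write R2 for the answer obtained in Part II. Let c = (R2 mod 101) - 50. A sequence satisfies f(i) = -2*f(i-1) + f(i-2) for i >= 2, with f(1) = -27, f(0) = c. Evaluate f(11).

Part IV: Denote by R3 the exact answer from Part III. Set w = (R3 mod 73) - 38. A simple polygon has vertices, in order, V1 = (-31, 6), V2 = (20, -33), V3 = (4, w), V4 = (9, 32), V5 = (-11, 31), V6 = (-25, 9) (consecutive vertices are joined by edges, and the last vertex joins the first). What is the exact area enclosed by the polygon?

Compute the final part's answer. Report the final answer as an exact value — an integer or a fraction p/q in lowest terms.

Part I: 1266 = 2 * 3 * 211; sigma = (1 + 2) * (1 + 3) * (1 + 211) = 3 * 4 * 212 = 2544; answer 2544
Part II: R1 = 2544; r = -10; cross terms: (-33*-10 - -10*3)=360, (-10*2 - 12*-10)=100, (12*27 - 38*2)=248, (38*38 - 0*27)=1444, (0*37 - -10*38)=380, (-10*3 - -33*37)=1191; twice the area = |3723| = 3723; area = 3723/2; boundary points = 1 + 2 + 1 + 1 + 1 + 1 = 7; strictly interior points = area - boundary/2 + 1 = 1859; answer 1859
Part III: R2 = 1859; c = -9; f(2) = -2*(-27) + 1*(-9) = 45; iterating: f(2)=45, f(3)=-117, f(4)=279, f(5)=-675, f(6)=1629, f(7)=-3933, f(8)=9495, f(9)=-22923, f(10)=55341, f(11)=-133605; answer -133605
Part IV: R3 = -133605; w = 20; cross terms: (-31*-33 - 20*6)=903, (20*20 - 4*-33)=532, (4*32 - 9*20)=-52, (9*31 - -11*32)=631, (-11*9 - -25*31)=676, (-25*6 - -31*9)=129; twice the area = |2819| = 2819; area = 2819/2; answer 2819/2

2819/2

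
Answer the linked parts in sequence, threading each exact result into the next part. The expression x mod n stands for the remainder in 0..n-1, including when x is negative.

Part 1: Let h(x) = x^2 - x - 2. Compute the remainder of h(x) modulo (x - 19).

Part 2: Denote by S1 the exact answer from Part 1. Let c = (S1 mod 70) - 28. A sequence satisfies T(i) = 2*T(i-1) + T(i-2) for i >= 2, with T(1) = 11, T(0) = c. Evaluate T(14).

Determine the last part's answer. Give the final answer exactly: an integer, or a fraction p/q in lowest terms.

1959354

Part 1: remainder = value at the root: 1*(19)^2 - 1*(19)^1 - 2 = (361) + (-19) + (-2) = 340; answer 340
Part 2: S1 = 340; c = 32; T(2) = 2*(11) + 1*(32) = 54; iterating: T(2)=54, T(3)=119, T(4)=292, T(5)=703, T(6)=1698, T(7)=4099, T(8)=9896, T(9)=23891, T(10)=57678, T(11)=139247, T(12)=336172, T(13)=811591, T(14)=1959354; answer 1959354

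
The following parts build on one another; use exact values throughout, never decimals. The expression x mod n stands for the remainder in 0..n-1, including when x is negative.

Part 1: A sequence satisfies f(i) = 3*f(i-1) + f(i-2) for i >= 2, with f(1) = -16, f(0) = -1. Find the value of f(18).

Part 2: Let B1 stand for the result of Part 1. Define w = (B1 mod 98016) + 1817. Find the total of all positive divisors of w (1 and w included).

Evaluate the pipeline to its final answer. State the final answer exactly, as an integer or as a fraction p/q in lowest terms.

Part 1: f(2) = 3*(-16) + 1*(-1) = -49; iterating: f(2)=-49, f(3)=-163, f(4)=-538, f(5)=-1777, f(6)=-5869, f(7)=-19384, f(8)=-64021, f(9)=-211447, f(10)=-698362, f(11)=-2306533, f(12)=-7617961, f(13)=-25160416, f(14)=-83099209, f(15)=-274458043, f(16)=-906473338, f(17)=-2993878057, f(18)=-9888107509; answer -9888107509
Part 2: B1 = -9888107509; w = 42436; 42436 = 2^2 * 103^2; sigma = (1 + 2 + 4) * (1 + 103 + 10609) = 7 * 10713 = 74991; answer 74991

74991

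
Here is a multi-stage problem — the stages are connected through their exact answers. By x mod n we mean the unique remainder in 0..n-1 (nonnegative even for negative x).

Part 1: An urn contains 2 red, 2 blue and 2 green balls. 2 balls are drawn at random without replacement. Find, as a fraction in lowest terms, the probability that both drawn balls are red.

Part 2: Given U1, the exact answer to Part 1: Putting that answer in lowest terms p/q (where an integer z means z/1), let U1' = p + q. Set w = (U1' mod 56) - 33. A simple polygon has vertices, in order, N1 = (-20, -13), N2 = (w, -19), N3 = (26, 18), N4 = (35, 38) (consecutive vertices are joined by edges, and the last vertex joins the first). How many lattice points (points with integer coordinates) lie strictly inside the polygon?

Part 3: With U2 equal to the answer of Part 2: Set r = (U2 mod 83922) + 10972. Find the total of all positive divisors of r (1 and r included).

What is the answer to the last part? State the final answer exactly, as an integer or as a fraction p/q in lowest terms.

Part 1: total draws C(6,2) = 15; favorable C(2,2) = 1; P = 1/15; answer 1/15
Part 2: U1 = 1/15; threaded value p + q = 16; w = -17; cross terms: (-20*-19 - -17*-13)=159, (-17*18 - 26*-19)=188, (26*38 - 35*18)=358, (35*-13 - -20*38)=305; twice the area = |1010| = 1010; area = 505; boundary points = 3 + 1 + 1 + 1 = 6; strictly interior points = area - boundary/2 + 1 = 503; answer 503
Part 3: U2 = 503; r = 11475; 11475 = 3^3 * 5^2 * 17; sigma = (1 + 3 + 9 + 27) * (1 + 5 + 25) * (1 + 17) = 40 * 31 * 18 = 22320; answer 22320

22320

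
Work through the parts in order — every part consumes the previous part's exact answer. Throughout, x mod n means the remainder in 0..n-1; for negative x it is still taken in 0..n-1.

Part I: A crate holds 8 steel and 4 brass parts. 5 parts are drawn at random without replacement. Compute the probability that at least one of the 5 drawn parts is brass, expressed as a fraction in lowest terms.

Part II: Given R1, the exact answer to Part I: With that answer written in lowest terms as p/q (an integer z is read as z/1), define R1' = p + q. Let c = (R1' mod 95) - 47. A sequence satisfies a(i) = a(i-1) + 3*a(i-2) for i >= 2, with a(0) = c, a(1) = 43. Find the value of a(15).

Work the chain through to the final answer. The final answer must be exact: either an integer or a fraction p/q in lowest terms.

-1272494

Part I: total draws C(12,5) = 792; complement C(8,5) = 56; favorable 792 - 56 = 736; P = 92/99; answer 92/99
Part II: R1 = 92/99; threaded value p + q = 191; c = -46; a(2) = 1*(43) + 3*(-46) = -95; iterating: a(2)=-95, a(3)=34, a(4)=-251, a(5)=-149, a(6)=-902, a(7)=-1349, a(8)=-4055, a(9)=-8102, a(10)=-20267, a(11)=-44573, a(12)=-105374, a(13)=-239093, a(14)=-555215, a(15)=-1272494; answer -1272494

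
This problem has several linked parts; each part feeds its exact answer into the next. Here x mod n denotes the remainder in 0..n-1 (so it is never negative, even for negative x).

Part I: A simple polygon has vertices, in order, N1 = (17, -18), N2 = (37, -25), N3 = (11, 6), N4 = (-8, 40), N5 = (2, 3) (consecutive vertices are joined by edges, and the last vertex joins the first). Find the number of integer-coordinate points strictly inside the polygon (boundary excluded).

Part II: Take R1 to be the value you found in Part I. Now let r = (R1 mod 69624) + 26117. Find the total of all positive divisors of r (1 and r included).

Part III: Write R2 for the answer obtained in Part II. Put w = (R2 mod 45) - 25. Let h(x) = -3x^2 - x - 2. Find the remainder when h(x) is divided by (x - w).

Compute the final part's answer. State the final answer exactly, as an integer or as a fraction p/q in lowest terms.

Part I: cross terms: (17*-25 - 37*-18)=241, (37*6 - 11*-25)=497, (11*40 - -8*6)=488, (-8*3 - 2*40)=-104, (2*-18 - 17*3)=-87; twice the area = |1035| = 1035; area = 1035/2; boundary points = 1 + 1 + 1 + 1 + 3 = 7; strictly interior points = area - boundary/2 + 1 = 515; answer 515
Part II: R1 = 515; r = 26632; 26632 = 2^3 * 3329; sigma = (1 + 2 + 4 + 8) * (1 + 3329) = 15 * 3330 = 49950; answer 49950
Part III: R2 = 49950; w = -25; remainder = value at the root: -3*(-25)^2 - 1*(-25)^1 - 2 = (-1875) + (25) + (-2) = -1852; answer -1852

-1852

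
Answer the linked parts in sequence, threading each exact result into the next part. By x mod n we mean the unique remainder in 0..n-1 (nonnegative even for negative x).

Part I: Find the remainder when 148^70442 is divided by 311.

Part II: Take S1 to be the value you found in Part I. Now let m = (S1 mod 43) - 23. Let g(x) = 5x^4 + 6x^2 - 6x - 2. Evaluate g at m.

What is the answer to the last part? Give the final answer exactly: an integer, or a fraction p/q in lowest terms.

143739

Part I: squarings mod 311: 148^1=148, 148^2=134, 148^4=229, 148^8=193, 148^16=240, 148^32=65, 148^64=182, 148^128=158, 148^256=84, 148^512=214, 148^1024=79, 148^2048=21, 148^4096=130, 148^8192=106, 148^16384=40, 148^32768=45, 148^65536=159; 148^70442 = 148^2 * 148^8 * 148^32 * 148^256 * 148^512 * 148^4096 * 148^65536 = 294 (mod 311); answer 294
Part II: S1 = 294; m = 13; 5*(13)^4 + 6*(13)^2 - 6*(13)^1 - 2 = (142805) + (1014) + (-78) + (-2) = 143739; answer 143739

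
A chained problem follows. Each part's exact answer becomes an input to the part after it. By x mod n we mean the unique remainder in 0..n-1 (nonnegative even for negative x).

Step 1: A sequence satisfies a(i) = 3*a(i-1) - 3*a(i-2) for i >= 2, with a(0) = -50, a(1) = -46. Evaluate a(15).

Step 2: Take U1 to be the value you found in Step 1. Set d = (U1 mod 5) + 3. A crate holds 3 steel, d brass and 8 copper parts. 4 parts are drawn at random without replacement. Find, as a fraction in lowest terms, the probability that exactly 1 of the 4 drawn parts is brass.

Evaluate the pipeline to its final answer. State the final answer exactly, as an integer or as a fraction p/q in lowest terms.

44/91

Step 1: a(2) = 3*(-46) - 3*(-50) = 12; iterating: a(2)=12, a(3)=174, a(4)=486, a(5)=936, a(6)=1350, a(7)=1242, a(8)=-324, a(9)=-4698, a(10)=-13122, a(11)=-25272, a(12)=-36450, a(13)=-33534, a(14)=8748, a(15)=126846; answer 126846
Step 2: U1 = 126846; d = 4; total draws C(15,4) = 1365; favorable C(4,1)*C(11,3) = 660; P = 44/91; answer 44/91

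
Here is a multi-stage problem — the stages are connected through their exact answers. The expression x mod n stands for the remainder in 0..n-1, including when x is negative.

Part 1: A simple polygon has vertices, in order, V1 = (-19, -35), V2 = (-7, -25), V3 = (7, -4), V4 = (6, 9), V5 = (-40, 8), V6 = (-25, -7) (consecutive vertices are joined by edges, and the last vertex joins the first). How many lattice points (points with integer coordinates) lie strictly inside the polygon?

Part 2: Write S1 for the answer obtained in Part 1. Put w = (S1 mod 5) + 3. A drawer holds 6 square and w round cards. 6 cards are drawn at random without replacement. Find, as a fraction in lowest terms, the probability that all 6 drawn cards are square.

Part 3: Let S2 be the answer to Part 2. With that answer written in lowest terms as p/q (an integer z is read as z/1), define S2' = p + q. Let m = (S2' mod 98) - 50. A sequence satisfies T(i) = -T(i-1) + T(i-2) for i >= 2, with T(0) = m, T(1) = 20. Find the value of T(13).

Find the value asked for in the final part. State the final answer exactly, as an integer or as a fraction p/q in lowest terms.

Part 1: cross terms: (-19*-25 - -7*-35)=230, (-7*-4 - 7*-25)=203, (7*9 - 6*-4)=87, (6*8 - -40*9)=408, (-40*-7 - -25*8)=480, (-25*-35 - -19*-7)=742; twice the area = |2150| = 2150; area = 1075; boundary points = 2 + 7 + 1 + 1 + 15 + 2 = 28; strictly interior points = area - boundary/2 + 1 = 1062; answer 1062
Part 2: S1 = 1062; w = 5; total draws C(11,6) = 462; favorable C(6,6) = 1; P = 1/462; answer 1/462
Part 3: S2 = 1/462; threaded value p + q = 463; m = 21; T(2) = -1*(20) + 1*(21) = 1; iterating: T(2)=1, T(3)=19, T(4)=-18, T(5)=37, T(6)=-55, T(7)=92, T(8)=-147, T(9)=239, T(10)=-386, T(11)=625, T(12)=-1011, T(13)=1636; answer 1636

1636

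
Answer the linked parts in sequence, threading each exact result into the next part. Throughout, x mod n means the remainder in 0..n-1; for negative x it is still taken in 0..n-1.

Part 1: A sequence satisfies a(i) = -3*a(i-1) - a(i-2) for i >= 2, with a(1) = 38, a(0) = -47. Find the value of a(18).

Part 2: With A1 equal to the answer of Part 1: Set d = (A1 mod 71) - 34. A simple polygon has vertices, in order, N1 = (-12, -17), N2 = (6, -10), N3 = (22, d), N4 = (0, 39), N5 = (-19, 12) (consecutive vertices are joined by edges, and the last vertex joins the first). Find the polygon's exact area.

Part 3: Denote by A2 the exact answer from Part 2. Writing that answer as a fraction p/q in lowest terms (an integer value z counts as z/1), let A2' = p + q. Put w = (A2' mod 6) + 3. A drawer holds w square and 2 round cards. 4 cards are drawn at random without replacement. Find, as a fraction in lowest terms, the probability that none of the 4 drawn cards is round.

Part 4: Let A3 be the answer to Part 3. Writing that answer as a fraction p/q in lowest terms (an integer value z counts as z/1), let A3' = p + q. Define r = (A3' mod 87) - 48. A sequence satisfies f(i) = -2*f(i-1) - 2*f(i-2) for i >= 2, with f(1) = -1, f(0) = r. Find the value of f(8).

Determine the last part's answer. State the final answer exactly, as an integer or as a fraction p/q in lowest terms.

-512

Part 1: a(2) = -3*(38) - 1*(-47) = -67; iterating: a(2)=-67, a(3)=163, a(4)=-422, a(5)=1103, a(6)=-2887, a(7)=7558, a(8)=-19787, a(9)=51803, a(10)=-135622, a(11)=355063, a(12)=-929567, a(13)=2433638, a(14)=-6371347, a(15)=16680403, a(16)=-43669862, a(17)=114329183, a(18)=-299317687; answer -299317687
Part 2: A1 = -299317687; d = 32; cross terms: (-12*-10 - 6*-17)=222, (6*32 - 22*-10)=412, (22*39 - 0*32)=858, (0*12 - -19*39)=741, (-19*-17 - -12*12)=467; twice the area = |2700| = 2700; area = 1350; answer 1350
Part 3: A2 = 1350; threaded value p + q = 1351; w = 4; total draws C(6,4) = 15; favorable C(4,4) = 1; P = 1/15; answer 1/15
Part 4: A3 = 1/15; threaded value p + q = 16; r = -32; f(2) = -2*(-1) - 2*(-32) = 66; iterating: f(2)=66, f(3)=-130, f(4)=128, f(5)=4, f(6)=-264, f(7)=520, f(8)=-512; answer -512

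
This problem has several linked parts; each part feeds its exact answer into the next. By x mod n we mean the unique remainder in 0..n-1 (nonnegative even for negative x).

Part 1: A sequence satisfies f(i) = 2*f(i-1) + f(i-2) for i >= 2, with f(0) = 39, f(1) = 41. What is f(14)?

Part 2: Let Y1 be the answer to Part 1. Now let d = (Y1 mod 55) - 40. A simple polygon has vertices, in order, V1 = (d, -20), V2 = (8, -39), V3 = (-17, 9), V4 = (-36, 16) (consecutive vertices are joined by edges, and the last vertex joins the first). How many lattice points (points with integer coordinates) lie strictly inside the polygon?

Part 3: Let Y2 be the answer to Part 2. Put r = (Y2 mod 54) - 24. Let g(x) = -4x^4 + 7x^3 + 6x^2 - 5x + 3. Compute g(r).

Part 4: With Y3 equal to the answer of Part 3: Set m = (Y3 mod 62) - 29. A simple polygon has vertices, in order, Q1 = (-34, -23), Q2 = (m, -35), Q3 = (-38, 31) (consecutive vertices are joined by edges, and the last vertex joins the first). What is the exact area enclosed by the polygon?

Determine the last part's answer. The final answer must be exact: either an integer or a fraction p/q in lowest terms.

Part 1: f(2) = 2*(41) + 1*(39) = 121; iterating: f(2)=121, f(3)=283, f(4)=687, f(5)=1657, f(6)=4001, f(7)=9659, f(8)=23319, f(9)=56297, f(10)=135913, f(11)=328123, f(12)=792159, f(13)=1912441, f(14)=4617041; answer 4617041
Part 2: Y1 = 4617041; d = -29; cross terms: (-29*-39 - 8*-20)=1291, (8*9 - -17*-39)=-591, (-17*16 - -36*9)=52, (-36*-20 - -29*16)=1184; twice the area = |1936| = 1936; area = 968; boundary points = 1 + 1 + 1 + 1 = 4; strictly interior points = area - boundary/2 + 1 = 967; answer 967
Part 3: Y2 = 967; r = 25; -4*(25)^4 + 7*(25)^3 + 6*(25)^2 - 5*(25)^1 + 3 = (-1562500) + (109375) + (3750) + (-125) + (3) = -1449497; answer -1449497
Part 4: Y3 = -1449497; m = -28; cross terms: (-34*-35 - -28*-23)=546, (-28*31 - -38*-35)=-2198, (-38*-23 - -34*31)=1928; twice the area = |276| = 276; area = 138; answer 138

138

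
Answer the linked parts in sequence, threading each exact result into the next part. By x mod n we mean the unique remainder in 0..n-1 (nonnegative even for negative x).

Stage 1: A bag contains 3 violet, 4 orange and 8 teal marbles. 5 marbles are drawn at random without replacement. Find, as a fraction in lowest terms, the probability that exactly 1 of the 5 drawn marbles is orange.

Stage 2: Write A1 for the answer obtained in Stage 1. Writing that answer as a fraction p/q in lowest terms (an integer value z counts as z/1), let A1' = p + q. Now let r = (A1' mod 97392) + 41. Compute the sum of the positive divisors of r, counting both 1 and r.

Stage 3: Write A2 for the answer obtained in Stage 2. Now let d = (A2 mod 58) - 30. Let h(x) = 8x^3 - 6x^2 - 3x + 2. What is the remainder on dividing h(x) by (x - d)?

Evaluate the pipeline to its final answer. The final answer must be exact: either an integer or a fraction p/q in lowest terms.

Stage 1: total draws C(15,5) = 3003; favorable C(4,1)*C(11,4) = 1320; P = 40/91; answer 40/91
Stage 2: A1 = 40/91; threaded value p + q = 131; r = 172; 172 = 2^2 * 43; sigma = (1 + 2 + 4) * (1 + 43) = 7 * 44 = 308; answer 308
Stage 3: A2 = 308; d = -12; remainder = value at the root: 8*(-12)^3 - 6*(-12)^2 - 3*(-12)^1 + 2 = (-13824) + (-864) + (36) + (2) = -14650; answer -14650

-14650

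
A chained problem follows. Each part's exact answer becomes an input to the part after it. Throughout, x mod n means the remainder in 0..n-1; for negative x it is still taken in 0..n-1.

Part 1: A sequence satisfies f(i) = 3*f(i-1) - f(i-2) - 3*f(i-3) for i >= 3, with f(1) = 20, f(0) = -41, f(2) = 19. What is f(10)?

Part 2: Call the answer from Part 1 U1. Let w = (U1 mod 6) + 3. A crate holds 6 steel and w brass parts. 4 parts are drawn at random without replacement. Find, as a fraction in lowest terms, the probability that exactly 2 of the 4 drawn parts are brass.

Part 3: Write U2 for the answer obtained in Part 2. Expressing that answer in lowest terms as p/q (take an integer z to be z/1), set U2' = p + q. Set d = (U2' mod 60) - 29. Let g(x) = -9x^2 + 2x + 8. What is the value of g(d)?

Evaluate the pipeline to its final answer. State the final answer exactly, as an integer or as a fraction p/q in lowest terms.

Part 1: f(3) = 3*(19) - 1*(20) - 3*(-41) = 160; iterating: f(3)=160, f(4)=401, f(5)=986, f(6)=2077, f(7)=4042, f(8)=7091, f(9)=11000, f(10)=13783; answer 13783
Part 2: U1 = 13783; w = 4; total draws C(10,4) = 210; favorable C(4,2)*C(6,2) = 90; P = 3/7; answer 3/7
Part 3: U2 = 3/7; threaded value p + q = 10; d = -19; -9*(-19)^2 + 2*(-19)^1 + 8 = (-3249) + (-38) + (8) = -3279; answer -3279

-3279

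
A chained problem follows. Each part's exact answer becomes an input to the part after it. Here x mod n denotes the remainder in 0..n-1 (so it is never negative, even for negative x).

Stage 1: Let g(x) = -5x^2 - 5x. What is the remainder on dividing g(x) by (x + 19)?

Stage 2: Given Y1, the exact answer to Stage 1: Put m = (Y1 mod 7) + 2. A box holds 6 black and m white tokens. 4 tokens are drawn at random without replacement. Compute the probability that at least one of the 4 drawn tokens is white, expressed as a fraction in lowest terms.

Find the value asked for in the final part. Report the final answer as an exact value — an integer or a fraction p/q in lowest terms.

140/143

Stage 1: remainder = value at the root: -5*(-19)^2 - 5*(-19)^1 = (-1805) + (95) = -1710; answer -1710
Stage 2: Y1 = -1710; m = 7; total draws C(13,4) = 715; complement C(6,4) = 15; favorable 715 - 15 = 700; P = 140/143; answer 140/143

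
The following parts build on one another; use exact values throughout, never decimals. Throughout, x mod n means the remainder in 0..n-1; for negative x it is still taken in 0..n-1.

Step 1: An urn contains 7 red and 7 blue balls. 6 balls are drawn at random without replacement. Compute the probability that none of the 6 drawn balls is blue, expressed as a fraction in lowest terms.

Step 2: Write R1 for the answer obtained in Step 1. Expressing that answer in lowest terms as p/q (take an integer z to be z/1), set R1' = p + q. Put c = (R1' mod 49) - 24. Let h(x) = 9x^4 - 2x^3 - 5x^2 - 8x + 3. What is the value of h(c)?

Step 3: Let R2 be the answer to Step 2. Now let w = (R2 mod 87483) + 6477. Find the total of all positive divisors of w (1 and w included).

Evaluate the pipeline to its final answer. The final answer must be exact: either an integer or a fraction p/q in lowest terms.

Step 1: total draws C(14,6) = 3003; favorable C(7,6) = 7; P = 1/429; answer 1/429
Step 2: R1 = 1/429; threaded value p + q = 430; c = 14; 9*(14)^4 - 2*(14)^3 - 5*(14)^2 - 8*(14)^1 + 3 = (345744) + (-5488) + (-980) + (-112) + (3) = 339167; answer 339167
Step 3: R2 = 339167; w = 83195; 83195 = 5 * 7 * 2377; sigma = (1 + 5) * (1 + 7) * (1 + 2377) = 6 * 8 * 2378 = 114144; answer 114144

114144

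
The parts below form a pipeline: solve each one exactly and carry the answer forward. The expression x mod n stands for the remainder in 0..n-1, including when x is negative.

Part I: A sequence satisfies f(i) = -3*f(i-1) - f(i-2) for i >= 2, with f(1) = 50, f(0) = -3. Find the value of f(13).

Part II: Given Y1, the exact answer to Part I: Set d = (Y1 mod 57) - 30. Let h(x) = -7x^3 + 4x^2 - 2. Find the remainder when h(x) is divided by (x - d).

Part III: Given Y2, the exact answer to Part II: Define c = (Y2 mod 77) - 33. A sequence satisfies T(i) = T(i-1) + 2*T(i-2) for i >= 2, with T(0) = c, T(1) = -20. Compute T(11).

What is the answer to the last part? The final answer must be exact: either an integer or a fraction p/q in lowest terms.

Part I: f(2) = -3*(50) - 1*(-3) = -147; iterating: f(2)=-147, f(3)=391, f(4)=-1026, f(5)=2687, f(6)=-7035, f(7)=18418, f(8)=-48219, f(9)=126239, f(10)=-330498, f(11)=865255, f(12)=-2265267, f(13)=5930546; answer 5930546
Part II: Y1 = 5930546; d = 8; remainder = value at the root: -7*(8)^3 + 4*(8)^2 - 2 = (-3584) + (256) + (-2) = -3330; answer -3330
Part III: Y2 = -3330; c = 25; T(2) = 1*(-20) + 2*(25) = 30; iterating: T(2)=30, T(3)=-10, T(4)=50, T(5)=30, T(6)=130, T(7)=190, T(8)=450, T(9)=830, T(10)=1730, T(11)=3390; answer 3390

3390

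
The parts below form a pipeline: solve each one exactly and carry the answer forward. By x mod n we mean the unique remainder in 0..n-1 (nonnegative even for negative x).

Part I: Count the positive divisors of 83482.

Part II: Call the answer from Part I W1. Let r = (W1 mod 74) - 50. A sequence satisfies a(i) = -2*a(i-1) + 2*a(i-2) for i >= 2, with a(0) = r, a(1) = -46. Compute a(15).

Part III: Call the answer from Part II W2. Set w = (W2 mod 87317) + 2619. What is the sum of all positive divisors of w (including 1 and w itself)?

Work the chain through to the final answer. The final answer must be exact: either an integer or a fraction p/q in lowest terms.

163200

Part I: 83482 = 2 * 7 * 67 * 89; number of divisors = (1+1) * (1+1) * (1+1) * (1+1) = 16; answer 16
Part II: W1 = 16; r = -34; a(2) = -2*(-46) + 2*(-34) = 24; iterating: a(2)=24, a(3)=-140, a(4)=328, a(5)=-936, a(6)=2528, a(7)=-6928, a(8)=18912, a(9)=-51680, a(10)=141184, a(11)=-385728, a(12)=1053824, a(13)=-2879104, a(14)=7865856, a(15)=-21489920; answer -21489920
Part III: W2 = -21489920; w = 79998; 79998 = 2 * 3 * 67 * 199; sigma = (1 + 2) * (1 + 3) * (1 + 67) * (1 + 199) = 3 * 4 * 68 * 200 = 163200; answer 163200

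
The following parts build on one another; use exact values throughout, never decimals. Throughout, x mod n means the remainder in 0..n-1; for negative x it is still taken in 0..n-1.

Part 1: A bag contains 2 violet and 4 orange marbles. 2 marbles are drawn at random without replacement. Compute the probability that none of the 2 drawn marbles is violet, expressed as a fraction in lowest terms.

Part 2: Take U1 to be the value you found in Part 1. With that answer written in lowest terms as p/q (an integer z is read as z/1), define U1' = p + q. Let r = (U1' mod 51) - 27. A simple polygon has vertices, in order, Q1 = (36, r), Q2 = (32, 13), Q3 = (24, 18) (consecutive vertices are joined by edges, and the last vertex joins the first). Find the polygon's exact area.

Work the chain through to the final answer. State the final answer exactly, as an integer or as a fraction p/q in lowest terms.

122

Part 1: total draws C(6,2) = 15; favorable C(4,2) = 6; P = 2/5; answer 2/5
Part 2: U1 = 2/5; threaded value p + q = 7; r = -20; cross terms: (36*13 - 32*-20)=1108, (32*18 - 24*13)=264, (24*-20 - 36*18)=-1128; twice the area = |244| = 244; area = 122; answer 122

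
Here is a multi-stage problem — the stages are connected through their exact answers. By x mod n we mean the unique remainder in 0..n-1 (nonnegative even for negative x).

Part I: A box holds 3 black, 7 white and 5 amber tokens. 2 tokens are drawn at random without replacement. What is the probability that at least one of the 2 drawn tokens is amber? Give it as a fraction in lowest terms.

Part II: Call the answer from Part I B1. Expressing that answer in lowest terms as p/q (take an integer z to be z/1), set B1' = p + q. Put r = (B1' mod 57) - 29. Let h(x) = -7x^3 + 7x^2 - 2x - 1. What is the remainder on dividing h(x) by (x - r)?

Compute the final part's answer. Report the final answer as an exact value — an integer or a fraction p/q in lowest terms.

Part I: total draws C(15,2) = 105; complement C(10,2) = 45; favorable 105 - 45 = 60; P = 4/7; answer 4/7
Part II: B1 = 4/7; threaded value p + q = 11; r = -18; remainder = value at the root: -7*(-18)^3 + 7*(-18)^2 - 2*(-18)^1 - 1 = (40824) + (2268) + (36) + (-1) = 43127; answer 43127

43127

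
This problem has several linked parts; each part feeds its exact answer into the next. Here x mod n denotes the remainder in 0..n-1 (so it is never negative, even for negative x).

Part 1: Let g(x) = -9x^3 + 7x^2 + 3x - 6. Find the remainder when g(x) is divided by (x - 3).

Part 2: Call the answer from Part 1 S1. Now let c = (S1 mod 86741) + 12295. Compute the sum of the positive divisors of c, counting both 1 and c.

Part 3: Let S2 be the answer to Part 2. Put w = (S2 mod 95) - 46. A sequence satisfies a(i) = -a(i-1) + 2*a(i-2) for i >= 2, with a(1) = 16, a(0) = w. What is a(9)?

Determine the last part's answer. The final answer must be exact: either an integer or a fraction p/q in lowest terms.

866

Part 1: remainder = value at the root: -9*(3)^3 + 7*(3)^2 + 3*(3)^1 - 6 = (-243) + (63) + (9) + (-6) = -177; answer -177
Part 2: S1 = -177; c = 98859; 98859 = 3 * 31 * 1063; sigma = (1 + 3) * (1 + 31) * (1 + 1063) = 4 * 32 * 1064 = 136192; answer 136192
Part 3: S2 = 136192; w = 11; a(2) = -1*(16) + 2*(11) = 6; iterating: a(2)=6, a(3)=26, a(4)=-14, a(5)=66, a(6)=-94, a(7)=226, a(8)=-414, a(9)=866; answer 866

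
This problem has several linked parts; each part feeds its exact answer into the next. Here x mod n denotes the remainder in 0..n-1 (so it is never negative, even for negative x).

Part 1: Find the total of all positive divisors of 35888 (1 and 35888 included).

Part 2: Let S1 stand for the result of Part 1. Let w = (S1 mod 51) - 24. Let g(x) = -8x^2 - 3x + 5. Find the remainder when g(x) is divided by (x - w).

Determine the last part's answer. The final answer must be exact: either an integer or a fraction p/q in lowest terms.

Part 1: 35888 = 2^4 * 2243; sigma = (1 + 2 + 4 + 8 + 16) * (1 + 2243) = 31 * 2244 = 69564; answer 69564
Part 2: S1 = 69564; w = -24; remainder = value at the root: -8*(-24)^2 - 3*(-24)^1 + 5 = (-4608) + (72) + (5) = -4531; answer -4531

-4531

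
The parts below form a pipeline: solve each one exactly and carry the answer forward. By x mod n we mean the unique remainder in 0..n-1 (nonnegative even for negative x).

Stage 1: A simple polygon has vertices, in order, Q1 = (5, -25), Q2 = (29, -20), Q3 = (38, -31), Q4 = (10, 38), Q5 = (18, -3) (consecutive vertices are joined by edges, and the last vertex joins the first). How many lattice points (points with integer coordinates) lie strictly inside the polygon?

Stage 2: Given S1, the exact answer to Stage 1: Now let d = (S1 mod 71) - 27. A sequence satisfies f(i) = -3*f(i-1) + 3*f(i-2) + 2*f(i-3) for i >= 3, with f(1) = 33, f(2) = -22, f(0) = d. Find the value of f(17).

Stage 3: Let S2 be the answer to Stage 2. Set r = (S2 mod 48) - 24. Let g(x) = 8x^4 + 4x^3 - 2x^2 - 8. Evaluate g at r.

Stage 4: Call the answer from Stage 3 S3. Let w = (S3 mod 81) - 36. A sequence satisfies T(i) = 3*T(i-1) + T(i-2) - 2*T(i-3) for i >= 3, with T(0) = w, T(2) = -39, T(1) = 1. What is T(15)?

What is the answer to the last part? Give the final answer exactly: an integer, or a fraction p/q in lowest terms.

-123015906

Stage 1: cross terms: (5*-20 - 29*-25)=625, (29*-31 - 38*-20)=-139, (38*38 - 10*-31)=1754, (10*-3 - 18*38)=-714, (18*-25 - 5*-3)=-435; twice the area = |1091| = 1091; area = 1091/2; boundary points = 1 + 1 + 1 + 1 + 1 = 5; strictly interior points = area - boundary/2 + 1 = 544; answer 544
Stage 2: S1 = 544; d = 20; f(3) = -3*(-22) + 3*(33) + 2*(20) = 205; iterating: f(3)=205, f(4)=-615, f(5)=2416, f(6)=-8683, f(7)=32067, f(8)=-117418, f(9)=431089, f(10)=-1581387, f(11)=5802592, f(12)=-21289759, f(13)=78114279, f(14)=-286606930, f(15)=1051584109, f(16)=-3858344559, f(17)=14156572144; answer 14156572144
Stage 3: S2 = 14156572144; r = -8; 8*(-8)^4 + 4*(-8)^3 - 2*(-8)^2 - 8 = (32768) + (-2048) + (-128) + (-8) = 30584; answer 30584
Stage 4: S3 = 30584; w = 11; T(3) = 3*(-39) + 1*(1) - 2*(11) = -138; iterating: T(3)=-138, T(4)=-455, T(5)=-1425, T(6)=-4454, T(7)=-13877, T(8)=-43235, T(9)=-134674, T(10)=-419503, T(11)=-1306713, T(12)=-4070294, T(13)=-12678589, T(14)=-39492635, T(15)=-123015906; answer -123015906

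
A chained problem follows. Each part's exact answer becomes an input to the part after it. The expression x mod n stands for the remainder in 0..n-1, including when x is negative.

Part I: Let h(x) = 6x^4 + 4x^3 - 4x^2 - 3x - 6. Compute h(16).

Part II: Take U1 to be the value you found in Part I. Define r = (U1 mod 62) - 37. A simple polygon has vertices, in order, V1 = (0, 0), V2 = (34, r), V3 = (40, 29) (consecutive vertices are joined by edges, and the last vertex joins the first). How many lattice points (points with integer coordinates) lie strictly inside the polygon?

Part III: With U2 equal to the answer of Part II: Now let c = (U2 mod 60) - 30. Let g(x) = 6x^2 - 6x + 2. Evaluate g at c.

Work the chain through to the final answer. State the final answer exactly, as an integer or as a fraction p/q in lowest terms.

2054

Part I: 6*(16)^4 + 4*(16)^3 - 4*(16)^2 - 3*(16)^1 - 6 = (393216) + (16384) + (-1024) + (-48) + (-6) = 408522; answer 408522
Part II: U1 = 408522; r = -33; cross terms: (0*-33 - 34*0)=0, (34*29 - 40*-33)=2306, (40*0 - 0*29)=0; twice the area = |2306| = 2306; area = 1153; boundary points = 1 + 2 + 1 = 4; strictly interior points = area - boundary/2 + 1 = 1152; answer 1152
Part III: U2 = 1152; c = -18; 6*(-18)^2 - 6*(-18)^1 + 2 = (1944) + (108) + (2) = 2054; answer 2054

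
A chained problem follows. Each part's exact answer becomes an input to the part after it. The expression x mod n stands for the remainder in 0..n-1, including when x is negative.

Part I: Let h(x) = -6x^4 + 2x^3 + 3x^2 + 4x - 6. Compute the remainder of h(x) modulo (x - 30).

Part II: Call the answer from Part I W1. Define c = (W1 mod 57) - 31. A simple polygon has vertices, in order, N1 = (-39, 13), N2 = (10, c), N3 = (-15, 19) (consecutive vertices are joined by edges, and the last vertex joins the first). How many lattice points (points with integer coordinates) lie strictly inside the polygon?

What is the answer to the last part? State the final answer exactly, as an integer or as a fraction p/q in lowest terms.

Part I: remainder = value at the root: -6*(30)^4 + 2*(30)^3 + 3*(30)^2 + 4*(30)^1 - 6 = (-4860000) + (54000) + (2700) + (120) + (-6) = -4803186; answer -4803186
Part II: W1 = -4803186; c = 2; cross terms: (-39*2 - 10*13)=-208, (10*19 - -15*2)=220, (-15*13 - -39*19)=546; twice the area = |558| = 558; area = 279; boundary points = 1 + 1 + 6 = 8; strictly interior points = area - boundary/2 + 1 = 276; answer 276

276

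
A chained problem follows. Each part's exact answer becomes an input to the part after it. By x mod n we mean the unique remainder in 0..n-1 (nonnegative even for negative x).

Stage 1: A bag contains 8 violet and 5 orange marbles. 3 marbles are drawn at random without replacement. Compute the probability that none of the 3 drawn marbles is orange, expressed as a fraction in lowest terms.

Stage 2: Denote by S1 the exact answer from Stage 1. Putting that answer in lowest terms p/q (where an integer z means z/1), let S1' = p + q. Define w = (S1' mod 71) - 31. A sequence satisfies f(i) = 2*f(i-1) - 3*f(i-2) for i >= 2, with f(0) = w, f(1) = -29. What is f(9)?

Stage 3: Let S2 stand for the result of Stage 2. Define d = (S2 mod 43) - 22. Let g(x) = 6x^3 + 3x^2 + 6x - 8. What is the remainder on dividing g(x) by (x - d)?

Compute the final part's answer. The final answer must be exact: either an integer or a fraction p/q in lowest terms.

Stage 1: total draws C(13,3) = 286; favorable C(8,3) = 56; P = 28/143; answer 28/143
Stage 2: S1 = 28/143; threaded value p + q = 171; w = -2; f(2) = 2*(-29) - 3*(-2) = -52; iterating: f(2)=-52, f(3)=-17, f(4)=122, f(5)=295, f(6)=224, f(7)=-437, f(8)=-1546, f(9)=-1781; answer -1781
Stage 3: S2 = -1781; d = 3; remainder = value at the root: 6*(3)^3 + 3*(3)^2 + 6*(3)^1 - 8 = (162) + (27) + (18) + (-8) = 199; answer 199

199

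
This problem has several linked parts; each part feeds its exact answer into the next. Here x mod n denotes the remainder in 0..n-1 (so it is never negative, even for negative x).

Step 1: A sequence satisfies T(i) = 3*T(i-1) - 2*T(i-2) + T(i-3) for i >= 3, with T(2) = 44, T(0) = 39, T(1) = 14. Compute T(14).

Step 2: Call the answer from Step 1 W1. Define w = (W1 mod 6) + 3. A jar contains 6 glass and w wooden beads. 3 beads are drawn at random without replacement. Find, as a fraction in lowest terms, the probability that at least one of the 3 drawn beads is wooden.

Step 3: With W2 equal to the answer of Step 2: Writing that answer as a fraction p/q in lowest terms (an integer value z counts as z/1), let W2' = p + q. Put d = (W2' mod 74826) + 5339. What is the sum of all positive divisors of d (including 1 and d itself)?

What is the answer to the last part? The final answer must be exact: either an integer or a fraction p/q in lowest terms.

Step 1: T(3) = 3*(44) - 2*(14) + 1*(39) = 143; iterating: T(3)=143, T(4)=355, T(5)=823, T(6)=1902, T(7)=4415, T(8)=10264, T(9)=23864, T(10)=55479, T(11)=128973, T(12)=299825, T(13)=697008, T(14)=1620347; answer 1620347
Step 2: W1 = 1620347; w = 8; total draws C(14,3) = 364; complement C(6,3) = 20; favorable 364 - 20 = 344; P = 86/91; answer 86/91
Step 3: W2 = 86/91; threaded value p + q = 177; d = 5516; 5516 = 2^2 * 7 * 197; sigma = (1 + 2 + 4) * (1 + 7) * (1 + 197) = 7 * 8 * 198 = 11088; answer 11088

11088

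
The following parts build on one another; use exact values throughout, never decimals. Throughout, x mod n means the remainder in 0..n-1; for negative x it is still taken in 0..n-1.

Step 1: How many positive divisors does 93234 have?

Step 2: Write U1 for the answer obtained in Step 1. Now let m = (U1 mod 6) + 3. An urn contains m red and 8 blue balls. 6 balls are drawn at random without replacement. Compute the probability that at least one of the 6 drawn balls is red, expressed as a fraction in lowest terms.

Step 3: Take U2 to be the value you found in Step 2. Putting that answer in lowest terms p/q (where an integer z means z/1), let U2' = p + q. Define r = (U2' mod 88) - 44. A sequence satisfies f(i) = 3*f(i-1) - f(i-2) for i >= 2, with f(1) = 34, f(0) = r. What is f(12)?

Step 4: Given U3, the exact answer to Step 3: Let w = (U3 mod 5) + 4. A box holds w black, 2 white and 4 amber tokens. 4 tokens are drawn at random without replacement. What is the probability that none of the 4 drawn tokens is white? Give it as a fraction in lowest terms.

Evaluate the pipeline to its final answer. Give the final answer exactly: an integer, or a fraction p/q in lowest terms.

6/13

Step 1: 93234 = 2 * 3 * 41 * 379; number of divisors = (1+1) * (1+1) * (1+1) * (1+1) = 16; answer 16
Step 2: U1 = 16; m = 7; total draws C(15,6) = 5005; complement C(8,6) = 28; favorable 5005 - 28 = 4977; P = 711/715; answer 711/715
Step 3: U2 = 711/715; threaded value p + q = 1426; r = -26; f(2) = 3*(34) - 1*(-26) = 128; iterating: f(2)=128, f(3)=350, f(4)=922, f(5)=2416, f(6)=6326, f(7)=16562, f(8)=43360, f(9)=113518, f(10)=297194, f(11)=778064, f(12)=2036998; answer 2036998
Step 4: U3 = 2036998; w = 7; total draws C(13,4) = 715; favorable C(11,4) = 330; P = 6/13; answer 6/13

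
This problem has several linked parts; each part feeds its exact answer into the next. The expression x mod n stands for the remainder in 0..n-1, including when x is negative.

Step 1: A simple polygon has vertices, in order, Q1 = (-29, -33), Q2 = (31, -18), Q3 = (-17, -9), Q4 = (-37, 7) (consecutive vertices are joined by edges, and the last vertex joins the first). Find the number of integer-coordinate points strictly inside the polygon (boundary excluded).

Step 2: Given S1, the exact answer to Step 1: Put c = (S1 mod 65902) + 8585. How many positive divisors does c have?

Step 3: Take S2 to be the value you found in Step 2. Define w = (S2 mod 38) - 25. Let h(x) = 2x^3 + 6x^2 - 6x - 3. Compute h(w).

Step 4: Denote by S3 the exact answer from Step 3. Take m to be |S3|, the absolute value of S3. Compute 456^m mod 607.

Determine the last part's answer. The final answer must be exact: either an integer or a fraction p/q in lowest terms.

Step 1: cross terms: (-29*-18 - 31*-33)=1545, (31*-9 - -17*-18)=-585, (-17*7 - -37*-9)=-452, (-37*-33 - -29*7)=1424; twice the area = |1932| = 1932; area = 966; boundary points = 15 + 3 + 4 + 8 = 30; strictly interior points = area - boundary/2 + 1 = 952; answer 952
Step 2: S1 = 952; c = 9537; 9537 = 3 * 11 * 17^2; number of divisors = (1+1) * (1+1) * (2+1) = 12; answer 12
Step 3: S2 = 12; w = -13; 2*(-13)^3 + 6*(-13)^2 - 6*(-13)^1 - 3 = (-4394) + (1014) + (78) + (-3) = -3305; answer -3305
Step 4: S3 = -3305; m = 3305; squarings mod 607: 456^1=456, 456^2=342, 456^4=420, 456^8=370, 456^16=325, 456^32=7, 456^64=49, 456^128=580, 456^256=122, 456^512=316, 456^1024=308, 456^2048=172; 456^3305 = 456^1 * 456^8 * 456^32 * 456^64 * 456^128 * 456^1024 * 456^2048 = 547 (mod 607); answer 547

547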